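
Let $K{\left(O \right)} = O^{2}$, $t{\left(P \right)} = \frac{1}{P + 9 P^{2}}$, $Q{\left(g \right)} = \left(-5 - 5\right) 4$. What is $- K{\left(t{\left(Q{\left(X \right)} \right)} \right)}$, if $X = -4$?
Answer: $- \frac{1}{206209600} \approx -4.8494 \cdot 10^{-9}$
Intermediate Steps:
$Q{\left(g \right)} = -40$ ($Q{\left(g \right)} = \left(-10\right) 4 = -40$)
$- K{\left(t{\left(Q{\left(X \right)} \right)} \right)} = - \left(\frac{1}{\left(-40\right) \left(1 + 9 \left(-40\right)\right)}\right)^{2} = - \left(- \frac{1}{40 \left(1 - 360\right)}\right)^{2} = - \left(- \frac{1}{40 \left(-359\right)}\right)^{2} = - \left(\left(- \frac{1}{40}\right) \left(- \frac{1}{359}\right)\right)^{2} = - \frac{1}{206209600}$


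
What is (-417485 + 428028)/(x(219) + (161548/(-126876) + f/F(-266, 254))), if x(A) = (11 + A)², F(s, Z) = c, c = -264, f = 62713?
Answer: 29428380696/146991670195 ≈ 0.20020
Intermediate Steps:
F(s, Z) = -264
(-417485 + 428028)/(x(219) + (161548/(-126876) + f/F(-266, 254))) = (-417485 + 428028)/((11 + 219)² + (161548/(-126876) + 62713/(-264))) = 10543/(230² + (161548*(-1/126876) + 62713*(-1/264))) = 10543/(52900 + (-40387/31719 - 62713/264)) = 10543/(52900 - 666618605/2791272) = 10543/(146991670195/2791272) = 10543*(2791272/146991670195) = 29428380696/146991670195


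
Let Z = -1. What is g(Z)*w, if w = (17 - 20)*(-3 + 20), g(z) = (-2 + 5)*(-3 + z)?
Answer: 612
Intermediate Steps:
g(z) = -9 + 3*z (g(z) = 3*(-3 + z) = -9 + 3*z)
w = -51 (w = -3*17 = -51)
g(Z)*w = (-9 + 3*(-1))*(-51) = (-9 - 3)*(-51) = -12*(-51) = 612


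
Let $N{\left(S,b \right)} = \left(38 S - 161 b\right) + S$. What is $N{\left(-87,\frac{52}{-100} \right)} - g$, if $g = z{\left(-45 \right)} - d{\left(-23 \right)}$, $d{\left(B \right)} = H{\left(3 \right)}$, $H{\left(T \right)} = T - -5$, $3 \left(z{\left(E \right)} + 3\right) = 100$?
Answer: $- \frac{249871}{75} \approx -3331.6$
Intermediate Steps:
$z{\left(E \right)} = \frac{91}{3}$ ($z{\left(E \right)} = -3 + \frac{1}{3} \cdot 100 = -3 + \frac{100}{3} = \frac{91}{3}$)
$H{\left(T \right)} = 5 + T$ ($H{\left(T \right)} = T + 5 = 5 + T$)
$d{\left(B \right)} = 8$ ($d{\left(B \right)} = 5 + 3 = 8$)
$N{\left(S,b \right)} = - 161 b + 39 S$ ($N{\left(S,b \right)} = \left(- 161 b + 38 S\right) + S = - 161 b + 39 S$)
$g = \frac{67}{3}$ ($g = \frac{91}{3} - 8 = \frac{67}{3} \approx 22.333$)
$N{\left(-87,\frac{52}{-100} \right)} - g = \left(- 161 \frac{52}{-100} + 39 \left(-87\right)\right) - \frac{67}{3} = \left(- 161 \cdot 52 \left(- \frac{1}{100}\right) - 3393\right) - \frac{67}{3} = \left(\left(-161\right) \left(- \frac{13}{25}\right) - 3393\right) - \frac{67}{3} = \left(\frac{2093}{25} - 3393\right) - \frac{67}{3} = - \frac{82732}{25} - \frac{67}{3} = - \frac{249871}{75}$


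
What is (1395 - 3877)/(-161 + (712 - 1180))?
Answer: 146/37 ≈ 3.9459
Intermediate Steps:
(1395 - 3877)/(-161 + (712 - 1180)) = -2482/(-161 - 468) = -2482/(-629) = -2482*(-1/629) = 146/37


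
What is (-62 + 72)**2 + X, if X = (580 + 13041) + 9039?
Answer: 22760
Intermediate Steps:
X = 22660 (X = 13621 + 9039 = 22660)
(-62 + 72)**2 + X = (-62 + 72)**2 + 22660 = 10**2 + 22660 = 100 + 22660 = 22760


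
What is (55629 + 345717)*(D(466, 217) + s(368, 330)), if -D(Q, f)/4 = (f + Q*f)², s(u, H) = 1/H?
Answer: -82433200809427239/5 ≈ -1.6487e+16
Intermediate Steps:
D(Q, f) = -4*(f + Q*f)²
(55629 + 345717)*(D(466, 217) + s(368, 330)) = (55629 + 345717)*(-4*217²*(1 + 466)² + 1/330) = 401346*(-4*47089*467² + 1/330) = 401346*(-4*47089*218089 + 1/330) = 401346*(-41078371684 + 1/330) = 401346*(-13555862655719/330) = -82433200809427239/5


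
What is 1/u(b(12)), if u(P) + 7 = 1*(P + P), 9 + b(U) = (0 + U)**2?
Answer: 1/263 ≈ 0.0038023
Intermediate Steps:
b(U) = -9 + U**2 (b(U) = -9 + (0 + U)**2 = -9 + U**2)
u(P) = -7 + 2*P (u(P) = -7 + 1*(P + P) = -7 + 1*(2*P) = -7 + 2*P)
1/u(b(12)) = 1/(-7 + 2*(-9 + 12**2)) = 1/(-7 + 2*(-9 + 144)) = 1/(-7 + 2*135) = 1/(-7 + 270) = 1/263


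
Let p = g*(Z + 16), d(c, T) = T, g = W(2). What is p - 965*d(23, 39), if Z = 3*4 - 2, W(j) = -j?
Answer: -37687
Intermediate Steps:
Z = 10 (Z = 12 - 2 = 10)
g = -2 (g = -1*2 = -2)
p = -52 (p = -2*(10 + 16) = -2*26 = -52)
p - 965*d(23, 39) = -52 - 965*39 = -52 - 37635 = -37687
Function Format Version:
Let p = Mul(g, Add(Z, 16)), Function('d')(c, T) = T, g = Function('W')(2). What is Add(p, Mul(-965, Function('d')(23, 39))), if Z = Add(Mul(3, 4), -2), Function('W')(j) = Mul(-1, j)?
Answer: -37687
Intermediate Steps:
Z = 10 (Z = Add(12, -2) = 10)
g = -2 (g = Mul(-1, 2) = -2)
p = -52 (p = Mul(-2, Add(10, 16)) = Mul(-2, 26) = -52)
Add(p, Mul(-965, Function('d')(23, 39))) = Add(-52, Mul(-965, 39)) = Add(-52, -37635) = -37687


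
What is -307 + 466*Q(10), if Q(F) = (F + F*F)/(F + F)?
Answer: 2256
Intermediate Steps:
Q(F) = (F + F**2)/(2*F) (Q(F) = (F + F**2)/((2*F)) = (F + F**2)*(1/(2*F)) = (F + F**2)/(2*F))
-307 + 466*Q(10) = -307 + 466*(1/2 + (1/2)*10) = -307 + 466*(1/2 + 5) = -307 + 466*(11/2) = -307 + 2563 = 2256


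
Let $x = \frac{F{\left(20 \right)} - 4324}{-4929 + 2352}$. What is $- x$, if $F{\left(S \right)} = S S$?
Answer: $- \frac{1308}{859} \approx -1.5227$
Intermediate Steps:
$F{\left(S \right)} = S^{2}$
$x = \frac{1308}{859}$ ($x = \frac{20^{2} - 4324}{-4929 + 2352} = \frac{400 - 4324}{-2577} = \left(-3924\right) \left(- \frac{1}{2577}\right) = \frac{1308}{859} \approx 1.5227$)
$- x = \left(-1\right) \frac{1308}{859} = - \frac{1308}{859}$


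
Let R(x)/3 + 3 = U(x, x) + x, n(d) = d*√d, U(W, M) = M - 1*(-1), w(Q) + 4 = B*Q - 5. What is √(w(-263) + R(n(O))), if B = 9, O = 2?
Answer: √(-2382 + 12*√2) ≈ 48.632*I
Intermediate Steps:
w(Q) = -9 + 9*Q (w(Q) = -4 + (9*Q - 5) = -4 + (-5 + 9*Q) = -9 + 9*Q)
U(W, M) = 1 + M (U(W, M) = M + 1 = 1 + M)
n(d) = d^(3/2)
R(x) = -6 + 6*x (R(x) = -9 + 3*((1 + x) + x) = -9 + 3*(1 + 2*x) = -9 + (3 + 6*x) = -6 + 6*x)
√(w(-263) + R(n(O))) = √((-9 + 9*(-263)) + (-6 + 6*2^(3/2))) = √((-9 - 2367) + (-6 + 6*(2*√2))) = √(-2376 + (-6 + 12*√2)) = √(-2382 + 12*√2)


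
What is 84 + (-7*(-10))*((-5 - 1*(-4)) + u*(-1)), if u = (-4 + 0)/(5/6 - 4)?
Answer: -1414/19 ≈ -74.421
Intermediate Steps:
u = 24/19 (u = -4/(5*(⅙) - 4) = -4/(⅚ - 4) = -4/(-19/6) = -4*(-6/19) = 24/19 ≈ 1.2632)
84 + (-7*(-10))*((-5 - 1*(-4)) + u*(-1)) = 84 + (-7*(-10))*((-5 - 1*(-4)) + (24/19)*(-1)) = 84 + 70*((-5 + 4) - 24/19) = 84 + 70*(-1 - 24/19) = 84 + 70*(-43/19) = 84 - 3010/19 = -1414/19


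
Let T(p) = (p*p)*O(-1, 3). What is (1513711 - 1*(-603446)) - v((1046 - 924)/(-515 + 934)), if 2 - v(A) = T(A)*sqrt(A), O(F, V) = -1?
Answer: 2117155 - 14884*sqrt(51118)/73560059 ≈ 2.1172e+6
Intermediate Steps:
T(p) = -p**2 (T(p) = (p*p)*(-1) = p**2*(-1) = -p**2)
v(A) = 2 + A**(5/2) (v(A) = 2 - (-A**2)*sqrt(A) = 2 - (-1)*A**(5/2) = 2 + A**(5/2))
(1513711 - 1*(-603446)) - v((1046 - 924)/(-515 + 934)) = (1513711 - 1*(-603446)) - (2 + ((1046 - 924)/(-515 + 934))**(5/2)) = (1513711 + 603446) - (2 + (122/419)**(5/2)) = 2117157 - (2 + (122*(1/419))**(5/2)) = 2117157 - (2 + (122/419)**(5/2)) = 2117157 - (2 + 14884*sqrt(51118)/73560059) = 2117157 + (-2 - 14884*sqrt(51118)/73560059) = 2117155 - 14884*sqrt(51118)/73560059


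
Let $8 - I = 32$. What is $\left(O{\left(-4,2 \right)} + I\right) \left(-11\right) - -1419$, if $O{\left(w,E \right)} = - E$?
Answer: $1705$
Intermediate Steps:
$I = -24$ ($I = 8 - 32 = -24$)
$\left(O{\left(-4,2 \right)} + I\right) \left(-11\right) - -1419 = \left(\left(-1\right) 2 - 24\right) \left(-11\right) - -1419 = \left(-2 - 24\right) \left(-11\right) + 1419 = \left(-26\right) \left(-11\right) + 1419 = 286 + 1419 = 1705$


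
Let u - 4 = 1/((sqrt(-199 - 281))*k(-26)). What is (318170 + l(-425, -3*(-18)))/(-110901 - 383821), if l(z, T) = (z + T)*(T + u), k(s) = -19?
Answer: -148326/247361 + 371*I*sqrt(30)/1127966160 ≈ -0.59963 + 1.8015e-6*I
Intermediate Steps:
u = 4 + I*sqrt(30)/2280 (u = 4 + 1/(sqrt(-199 - 281)*(-19)) = 4 - 1/19/sqrt(-480) = 4 - 1/19/(4*I*sqrt(30)) = 4 - I*sqrt(30)/120*(-1/19) = 4 + I*sqrt(30)/2280 ≈ 4.0 + 0.0024023*I)
l(z, T) = (T + z)*(4 + T + I*sqrt(30)/2280) (l(z, T) = (z + T)*(T + (4 + I*sqrt(30)/2280)) = (T + z)*(4 + T + I*sqrt(30)/2280))
(318170 + l(-425, -3*(-18)))/(-110901 - 383821) = (318170 + ((-3*(-18))**2 - 3*(-18)*(-425) + (-3*(-18))*(9120 + I*sqrt(30))/2280 + (1/2280)*(-425)*(9120 + I*sqrt(30))))/(-110901 - 383821) = (318170 + (54**2 + 54*(-425) + (1/2280)*54*(9120 + I*sqrt(30)) + (-1700 - 85*I*sqrt(30)/456)))/(-494722) = (318170 + (2916 - 22950 + (216 + 9*I*sqrt(30)/380) + (-1700 - 85*I*sqrt(30)/456)))*(-1/494722) = (318170 + (-21518 - 371*I*sqrt(30)/2280))*(-1/494722) = (296652 - 371*I*sqrt(30)/2280)*(-1/494722) = -148326/247361 + 371*I*sqrt(30)/1127966160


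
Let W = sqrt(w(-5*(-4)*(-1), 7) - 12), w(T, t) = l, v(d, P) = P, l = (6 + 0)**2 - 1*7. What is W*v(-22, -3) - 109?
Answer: -109 - 3*sqrt(17) ≈ -121.37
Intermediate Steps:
l = 29 (l = 6**2 - 7 = 36 - 7 = 29)
w(T, t) = 29
W = sqrt(17) (W = sqrt(29 - 12) = sqrt(17) ≈ 4.1231)
W*v(-22, -3) - 109 = sqrt(17)*(-3) - 109 = -3*sqrt(17) - 109 = -109 - 3*sqrt(17)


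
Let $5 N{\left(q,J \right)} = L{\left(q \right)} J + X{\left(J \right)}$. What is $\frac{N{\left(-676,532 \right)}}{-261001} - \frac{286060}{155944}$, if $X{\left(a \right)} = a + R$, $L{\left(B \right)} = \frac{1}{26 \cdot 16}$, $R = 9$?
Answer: $- \frac{4854125840621}{2645600096360} \approx -1.8348$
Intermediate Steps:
$L{\left(B \right)} = \frac{1}{416}$ ($L{\left(B \right)} = \frac{1}{26} \cdot \frac{1}{16} = \frac{1}{416}$)
$X{\left(a \right)} = 9 + a$ ($X{\left(a \right)} = a + 9 = 9 + a$)
$N{\left(q,J \right)} = \frac{9}{5} + \frac{417 J}{2080}$ ($N{\left(q,J \right)} = \frac{\frac{J}{416} + \left(9 + J\right)}{5} = \frac{9 + \frac{417 J}{416}}{5} = \frac{9}{5} + \frac{417 J}{2080}$)
$\frac{N{\left(-676,532 \right)}}{-261001} - \frac{286060}{155944} = \frac{\frac{9}{5} + \frac{417}{2080} \cdot 532}{-261001} - \frac{286060}{155944} = \left(\frac{9}{5} + \frac{55461}{520}\right) \left(- \frac{1}{261001}\right) - \frac{71515}{38986} = \frac{56397}{520} \left(- \frac{1}{261001}\right) - \frac{71515}{38986} = - \frac{56397}{135720520} - \frac{71515}{38986} = - \frac{4854125840621}{2645600096360}$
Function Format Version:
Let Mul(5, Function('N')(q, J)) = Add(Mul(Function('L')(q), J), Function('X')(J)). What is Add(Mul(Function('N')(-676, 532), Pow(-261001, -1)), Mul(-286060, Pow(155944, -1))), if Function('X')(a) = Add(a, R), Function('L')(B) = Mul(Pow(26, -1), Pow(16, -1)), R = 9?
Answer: Rational(-4854125840621, 2645600096360) ≈ -1.8348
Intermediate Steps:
Function('L')(B) = Rational(1, 416) (Function('L')(B) = Mul(Rational(1, 26), Rational(1, 16)) = Rational(1, 416))
Function('X')(a) = Add(9, a) (Function('X')(a) = Add(a, 9) = Add(9, a))
Function('N')(q, J) = Add(Rational(9, 5), Mul(Rational(417, 2080), J)) (Function('N')(q, J) = Mul(Rational(1, 5), Add(Mul(Rational(1, 416), J), Add(9, J))) = Mul(Rational(1, 5), Add(9, Mul(Rational(417, 416), J))) = Add(Rational(9, 5), Mul(Rational(417, 2080), J)))
Add(Mul(Function('N')(-676, 532), Pow(-261001, -1)), Mul(-286060, Pow(155944, -1))) = Add(Mul(Add(Rational(9, 5), Mul(Rational(417, 2080), 532)), Pow(-261001, -1)), Mul(-286060, Pow(155944, -1))) = Add(Mul(Add(Rational(9, 5), Rational(55461, 520)), Rational(-1, 261001)), Mul(-286060, Rational(1, 155944))) = Add(Mul(Rational(56397, 520), Rational(-1, 261001)), Rational(-71515, 38986)) = Add(Rational(-56397, 135720520), Rational(-71515, 38986)) = Rational(-4854125840621, 2645600096360)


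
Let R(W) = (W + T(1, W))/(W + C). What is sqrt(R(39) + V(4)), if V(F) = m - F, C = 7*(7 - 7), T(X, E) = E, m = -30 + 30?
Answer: I*sqrt(2) ≈ 1.4142*I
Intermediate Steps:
m = 0
C = 0 (C = 7*0 = 0)
R(W) = 2 (R(W) = (W + W)/(W + 0) = (2*W)/W = 2)
V(F) = -F (V(F) = 0 - F = -F)
sqrt(R(39) + V(4)) = sqrt(2 - 1*4) = sqrt(2 - 4) = sqrt(-2) = I*sqrt(2)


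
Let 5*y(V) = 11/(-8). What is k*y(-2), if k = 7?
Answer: -77/40 ≈ -1.9250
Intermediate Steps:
y(V) = -11/40 (y(V) = (11/(-8))/5 = (11*(-⅛))/5 = (⅕)*(-11/8) = -11/40)
k*y(-2) = 7*(-11/40) = -77/40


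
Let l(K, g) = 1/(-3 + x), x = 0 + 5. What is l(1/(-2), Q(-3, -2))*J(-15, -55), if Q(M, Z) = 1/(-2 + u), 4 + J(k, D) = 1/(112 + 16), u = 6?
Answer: -511/256 ≈ -1.9961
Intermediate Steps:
J(k, D) = -511/128 (J(k, D) = -4 + 1/(112 + 16) = -4 + 1/128 = -511/128)
x = 5
Q(M, Z) = 1/4 (Q(M, Z) = 1/(-2 + 6) = 1/4)
l(K, g) = 1/2 (l(K, g) = 1/(-3 + 5) = 1/2)
l(1/(-2), Q(-3, -2))*J(-15, -55) = (1/2)*(-511/128) = -511/256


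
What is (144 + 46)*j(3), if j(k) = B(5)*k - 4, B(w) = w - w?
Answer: -760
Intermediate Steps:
B(w) = 0
j(k) = -4 (j(k) = 0*k - 4 = 0 - 4 = -4)
(144 + 46)*j(3) = (144 + 46)*(-4) = 190*(-4) = -760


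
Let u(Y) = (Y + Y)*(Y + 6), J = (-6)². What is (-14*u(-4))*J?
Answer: 8064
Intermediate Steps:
J = 36
u(Y) = 2*Y*(6 + Y) (u(Y) = (2*Y)*(6 + Y) = 2*Y*(6 + Y))
(-14*u(-4))*J = -28*(-4)*(6 - 4)*36 = -28*(-4)*2*36 = -14*(-16)*36 = 224*36 = 8064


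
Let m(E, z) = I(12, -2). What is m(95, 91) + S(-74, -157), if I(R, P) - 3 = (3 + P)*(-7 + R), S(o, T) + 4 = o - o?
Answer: 4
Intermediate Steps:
S(o, T) = -4 (S(o, T) = -4 + (o - o) = -4 + 0 = -4)
I(R, P) = 3 + (-7 + R)*(3 + P) (I(R, P) = 3 + (3 + P)*(-7 + R) = 3 + (-7 + R)*(3 + P))
m(E, z) = 8 (m(E, z) = -18 - 7*(-2) + 3*12 - 2*12 = -18 + 14 + 36 - 24 = 8)
m(95, 91) + S(-74, -157) = 8 - 4 = 4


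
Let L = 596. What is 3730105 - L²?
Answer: 3374889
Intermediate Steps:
3730105 - L² = 3730105 - 1*596² = 3730105 - 1*355216 = 3730105 - 355216 = 3374889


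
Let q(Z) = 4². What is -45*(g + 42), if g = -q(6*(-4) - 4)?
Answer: -1170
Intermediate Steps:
q(Z) = 16
g = -16 (g = -1*16 = -16)
-45*(g + 42) = -45*(-16 + 42) = -45*26 = -1170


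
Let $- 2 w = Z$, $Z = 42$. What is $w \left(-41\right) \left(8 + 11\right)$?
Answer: $16359$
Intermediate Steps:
$w = -21$ ($w = \left(- \frac{1}{2}\right) 42 = -21$)
$w \left(-41\right) \left(8 + 11\right) = \left(-21\right) \left(-41\right) \left(8 + 11\right) = 861 \cdot 19 = 16359$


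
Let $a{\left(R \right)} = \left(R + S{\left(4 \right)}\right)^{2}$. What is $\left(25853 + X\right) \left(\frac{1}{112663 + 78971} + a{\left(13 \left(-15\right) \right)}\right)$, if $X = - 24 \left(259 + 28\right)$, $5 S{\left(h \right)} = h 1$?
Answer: $\frac{685320727686667}{958170} \approx 7.1524 \cdot 10^{8}$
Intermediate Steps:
$S{\left(h \right)} = \frac{h}{5}$ ($S{\left(h \right)} = \frac{h 1}{5} = \frac{h}{5}$)
$X = -6888$ ($X = \left(-24\right) 287 = -6888$)
$a{\left(R \right)} = \left(\frac{4}{5} + R\right)^{2}$ ($a{\left(R \right)} = \left(R + \frac{1}{5} \cdot 4\right)^{2} = \left(R + \frac{4}{5}\right)^{2} = \left(\frac{4}{5} + R\right)^{2}$)
$\left(25853 + X\right) \left(\frac{1}{112663 + 78971} + a{\left(13 \left(-15\right) \right)}\right) = \left(25853 - 6888\right) \left(\frac{1}{112663 + 78971} + \frac{\left(4 + 5 \cdot 13 \left(-15\right)\right)^{2}}{25}\right) = 18965 \left(\frac{1}{191634} + \frac{\left(4 + 5 \left(-195\right)\right)^{2}}{25}\right) = 18965 \left(\frac{1}{191634} + \frac{\left(4 - 975\right)^{2}}{25}\right) = 18965 \left(\frac{1}{191634} + \frac{\left(-971\right)^{2}}{25}\right) = 18965 \left(\frac{1}{191634} + \frac{1}{25} \cdot 942841\right) = 18965 \left(\frac{1}{191634} + \frac{942841}{25}\right) = 18965 \cdot \frac{180680392219}{4790850} = \frac{685320727686667}{958170}$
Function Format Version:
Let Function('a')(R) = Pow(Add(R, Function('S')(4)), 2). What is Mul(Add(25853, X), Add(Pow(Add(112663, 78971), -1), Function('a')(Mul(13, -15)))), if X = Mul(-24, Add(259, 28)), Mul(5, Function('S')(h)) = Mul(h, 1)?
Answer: Rational(685320727686667, 958170) ≈ 7.1524e+8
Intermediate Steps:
Function('S')(h) = Mul(Rational(1, 5), h) (Function('S')(h) = Mul(Rational(1, 5), Mul(h, 1)) = Mul(Rational(1, 5), h))
X = -6888 (X = Mul(-24, 287) = -6888)
Function('a')(R) = Pow(Add(Rational(4, 5), R), 2) (Function('a')(R) = Pow(Add(R, Mul(Rational(1, 5), 4)), 2) = Pow(Add(R, Rational(4, 5)), 2) = Pow(Add(Rational(4, 5), R), 2))
Mul(Add(25853, X), Add(Pow(Add(112663, 78971), -1), Function('a')(Mul(13, -15)))) = Mul(Add(25853, -6888), Add(Pow(Add(112663, 78971), -1), Mul(Rational(1, 25), Pow(Add(4, Mul(5, Mul(13, -15))), 2)))) = Mul(18965, Add(Pow(191634, -1), Mul(Rational(1, 25), Pow(Add(4, Mul(5, -195)), 2)))) = Mul(18965, Add(Rational(1, 191634), Mul(Rational(1, 25), Pow(Add(4, -975), 2)))) = Mul(18965, Add(Rational(1, 191634), Mul(Rational(1, 25), Pow(-971, 2)))) = Mul(18965, Add(Rational(1, 191634), Mul(Rational(1, 25), 942841))) = Mul(18965, Add(Rational(1, 191634), Rational(942841, 25))) = Mul(18965, Rational(180680392219, 4790850)) = Rational(685320727686667, 958170)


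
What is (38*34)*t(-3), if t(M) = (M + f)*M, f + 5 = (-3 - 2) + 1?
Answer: 46512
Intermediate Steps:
f = -9 (f = -5 + ((-3 - 2) + 1) = -5 + (-5 + 1) = -5 - 4 = -9)
t(M) = M*(-9 + M) (t(M) = (M - 9)*M = (-9 + M)*M = M*(-9 + M))
(38*34)*t(-3) = (38*34)*(-3*(-9 - 3)) = 1292*(-3*(-12)) = 1292*36 = 46512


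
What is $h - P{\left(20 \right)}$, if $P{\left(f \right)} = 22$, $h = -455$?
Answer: $-477$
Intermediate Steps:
$h - P{\left(20 \right)} = -455 - 22 = -477$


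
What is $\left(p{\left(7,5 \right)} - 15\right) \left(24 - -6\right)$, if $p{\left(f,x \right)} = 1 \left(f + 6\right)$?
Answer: $-60$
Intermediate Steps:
$p{\left(f,x \right)} = 6 + f$ ($p{\left(f,x \right)} = 1 \left(6 + f\right) = 6 + f$)
$\left(p{\left(7,5 \right)} - 15\right) \left(24 - -6\right) = \left(\left(6 + 7\right) - 15\right) \left(24 - -6\right) = \left(13 - 15\right) \left(24 + 6\right) = \left(-2\right) 30 = -60$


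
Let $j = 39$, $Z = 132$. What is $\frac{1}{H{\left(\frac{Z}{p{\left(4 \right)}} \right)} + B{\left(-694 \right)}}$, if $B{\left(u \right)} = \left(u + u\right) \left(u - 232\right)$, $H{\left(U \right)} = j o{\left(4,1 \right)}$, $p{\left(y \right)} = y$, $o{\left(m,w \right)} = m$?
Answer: $\frac{1}{1285444} \approx 7.7794 \cdot 10^{-7}$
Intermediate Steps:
$H{\left(U \right)} = 156$ ($H{\left(U \right)} = 39 \cdot 4 = 156$)
$B{\left(u \right)} = 2 u \left(-232 + u\right)$
$\frac{1}{H{\left(\frac{Z}{p{\left(4 \right)}} \right)} + B{\left(-694 \right)}} = \frac{1}{156 + 2 \left(-694\right) \left(-232 - 694\right)} = \frac{1}{156 + 2 \left(-694\right) \left(-926\right)} = \frac{1}{156 + 1285288} = \frac{1}{1285444}$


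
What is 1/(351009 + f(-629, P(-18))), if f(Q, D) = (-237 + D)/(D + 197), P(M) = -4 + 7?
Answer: 100/35100783 ≈ 2.8489e-6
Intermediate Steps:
P(M) = 3
f(Q, D) = (-237 + D)/(197 + D)
1/(351009 + f(-629, P(-18))) = 1/(351009 + (-237 + 3)/(197 + 3)) = 1/(351009 - 234/200) = 1/(351009 + (1/200)*(-234)) = 1/(351009 - 117/100) = 1/(35100783/100) = 100/35100783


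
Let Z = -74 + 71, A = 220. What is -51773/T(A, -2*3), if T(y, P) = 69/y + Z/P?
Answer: -11390060/179 ≈ -63632.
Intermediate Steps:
Z = -3
T(y, P) = -3/P + 69/y (T(y, P) = 69/y - 3/P = -3/P + 69/y)
-51773/T(A, -2*3) = -51773/(-3/((-2*3)) + 69/220) = -51773/(-3/(-6) + 69*(1/220)) = -51773/(-3*(-1/6) + 69/220) = -51773/(1/2 + 69/220) = -51773/179/220 = -51773*220/179 = -11390060/179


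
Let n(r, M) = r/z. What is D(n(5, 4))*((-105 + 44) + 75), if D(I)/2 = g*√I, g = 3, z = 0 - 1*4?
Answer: 42*I*√5 ≈ 93.915*I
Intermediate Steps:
z = -4 (z = 0 - 4 = -4)
n(r, M) = -r/4 (n(r, M) = r/(-4) = r*(-¼) = -r/4)
D(I) = 6*√I (D(I) = 2*(3*√I) = 6*√I)
D(n(5, 4))*((-105 + 44) + 75) = (6*√(-¼*5))*((-105 + 44) + 75) = (6*√(-5/4))*(-61 + 75) = (6*(I*√5/2))*14 = (3*I*√5)*14 = 42*I*√5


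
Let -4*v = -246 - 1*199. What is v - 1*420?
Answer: -1235/4 ≈ -308.75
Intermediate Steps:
v = 445/4 (v = -(-246 - 1*199)/4 = -(-246 - 199)/4 = -¼*(-445) = 445/4 ≈ 111.25)
v - 1*420 = 445/4 - 1*420 = 445/4 - 420 = -1235/4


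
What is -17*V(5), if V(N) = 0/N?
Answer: 0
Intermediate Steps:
V(N) = 0
-17*V(5) = -17*0 = 0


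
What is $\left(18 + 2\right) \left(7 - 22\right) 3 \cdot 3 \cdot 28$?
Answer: $-75600$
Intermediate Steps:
$\left(18 + 2\right) \left(7 - 22\right) 3 \cdot 3 \cdot 28 = 20 \left(-15\right) 9 \cdot 28 = \left(-300\right) 9 \cdot 28 = \left(-2700\right) 28 = -75600$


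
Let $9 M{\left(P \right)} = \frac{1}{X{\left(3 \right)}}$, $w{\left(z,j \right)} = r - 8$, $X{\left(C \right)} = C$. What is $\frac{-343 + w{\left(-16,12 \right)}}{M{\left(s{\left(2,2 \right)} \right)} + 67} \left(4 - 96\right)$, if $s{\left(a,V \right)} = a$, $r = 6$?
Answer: $\frac{85698}{181} \approx 473.47$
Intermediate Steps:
$w{\left(z,j \right)} = -2$ ($w{\left(z,j \right)} = 6 - 8 = -2$)
$M{\left(P \right)} = \frac{1}{27}$ ($M{\left(P \right)} = \frac{1}{9 \cdot 3} = \frac{1}{9} \cdot \frac{1}{3} = \frac{1}{27}$)
$\frac{-343 + w{\left(-16,12 \right)}}{M{\left(s{\left(2,2 \right)} \right)} + 67} \left(4 - 96\right) = \frac{-343 - 2}{\frac{1}{27} + 67} \left(4 - 96\right) = - \frac{345}{\frac{1810}{27}} \left(4 - 96\right) = \left(-345\right) \frac{27}{1810} \left(-92\right) = \left(- \frac{1863}{362}\right) \left(-92\right) = \frac{85698}{181}$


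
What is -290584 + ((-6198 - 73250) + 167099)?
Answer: -202933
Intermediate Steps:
-290584 + ((-6198 - 73250) + 167099) = -290584 + (-79448 + 167099) = -290584 + 87651 = -202933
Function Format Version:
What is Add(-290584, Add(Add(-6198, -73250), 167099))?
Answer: -202933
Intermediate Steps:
Add(-290584, Add(Add(-6198, -73250), 167099)) = Add(-290584, Add(-79448, 167099)) = Add(-290584, 87651) = -202933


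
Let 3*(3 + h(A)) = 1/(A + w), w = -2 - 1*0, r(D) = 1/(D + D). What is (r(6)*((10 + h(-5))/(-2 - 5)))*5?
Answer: -365/882 ≈ -0.41383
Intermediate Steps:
r(D) = 1/(2*D)
w = -2 (w = -2 + 0 = -2)
h(A) = -3 + 1/(3*(-2 + A)) (h(A) = -3 + 1/(3*(A - 2)) = -3 + 1/(3*(-2 + A)))
(r(6)*((10 + h(-5))/(-2 - 5)))*5 = (((1/2)/6)*((10 + (19 - 9*(-5))/(3*(-2 - 5)))/(-2 - 5)))*5 = (((1/2)*(1/6))*((10 + (1/3)*(19 + 45)/(-7))/(-7)))*5 = (((10 + (1/3)*(-1/7)*64)*(-1/7))/12)*5 = (((10 - 64/21)*(-1/7))/12)*5 = (((146/21)*(-1/7))/12)*5 = ((1/12)*(-146/147))*5 = -73/882*5 = -365/882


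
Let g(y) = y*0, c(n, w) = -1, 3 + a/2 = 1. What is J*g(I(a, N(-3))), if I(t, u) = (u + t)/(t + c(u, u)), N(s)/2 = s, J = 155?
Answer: 0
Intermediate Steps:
a = -4 (a = -6 + 2*1 = -6 + 2 = -4)
N(s) = 2*s
I(t, u) = (t + u)/(-1 + t) (I(t, u) = (u + t)/(t - 1) = (t + u)/(-1 + t))
g(y) = 0
J*g(I(a, N(-3))) = 155*0 = 0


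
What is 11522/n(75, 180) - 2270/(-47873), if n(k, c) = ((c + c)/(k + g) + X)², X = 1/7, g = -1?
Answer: 37005208925616/80532391457 ≈ 459.51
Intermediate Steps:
X = ⅐ (X = 1*(⅐) = ⅐ ≈ 0.14286)
n(k, c) = (⅐ + 2*c/(-1 + k))² (n(k, c) = ((c + c)/(k - 1) + ⅐)² = ((2*c)/(-1 + k) + ⅐)² = (2*c/(-1 + k) + ⅐)² = (⅐ + 2*c/(-1 + k))²)
11522/n(75, 180) - 2270/(-47873) = 11522/(((-1 + 75 + 14*180)²/(49*(-1 + 75)²))) - 2270/(-47873) = 11522/(((1/49)*(-1 + 75 + 2520)²/74²)) - 2270*(-1/47873) = 11522/(((1/49)*(1/5476)*2594²)) + 2270/47873 = 11522/(((1/49)*(1/5476)*6728836)) + 2270/47873 = 11522/(1682209/67081) + 2270/47873 = 11522*(67081/1682209) + 2270/47873 = 772907282/1682209 + 2270/47873 = 37005208925616/80532391457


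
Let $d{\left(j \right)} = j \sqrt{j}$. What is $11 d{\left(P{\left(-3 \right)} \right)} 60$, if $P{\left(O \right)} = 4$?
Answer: $5280$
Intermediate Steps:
$d{\left(j \right)} = j^{\frac{3}{2}}$
$11 d{\left(P{\left(-3 \right)} \right)} 60 = 11 \cdot 4^{\frac{3}{2}} \cdot 60 = 11 \cdot 8 \cdot 60 = 88 \cdot 60 = 5280$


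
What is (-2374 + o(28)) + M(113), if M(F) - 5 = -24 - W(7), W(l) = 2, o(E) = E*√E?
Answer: -2395 + 56*√7 ≈ -2246.8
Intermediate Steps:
o(E) = E^(3/2)
M(F) = -21 (M(F) = 5 + (-24 - 1*2) = 5 + (-24 - 2) = 5 - 26 = -21)
(-2374 + o(28)) + M(113) = (-2374 + 28^(3/2)) - 21 = (-2374 + 56*√7) - 21 = -2395 + 56*√7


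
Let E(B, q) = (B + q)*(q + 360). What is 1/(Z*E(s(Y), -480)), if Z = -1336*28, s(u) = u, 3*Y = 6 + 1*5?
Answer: -1/2138241280 ≈ -4.6767e-10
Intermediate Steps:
Y = 11/3 (Y = (6 + 1*5)/3 = (6 + 5)/3 = (1/3)*11 = 11/3 ≈ 3.6667)
E(B, q) = (360 + q)*(B + q) (E(B, q) = (B + q)*(360 + q) = (360 + q)*(B + q))
Z = -37408
1/(Z*E(s(Y), -480)) = 1/((-37408)*((-480)**2 + 360*(11/3) + 360*(-480) + (11/3)*(-480))) = -1/(37408*(230400 + 1320 - 172800 - 1760)) = -1/37408/57160 = -1/37408*1/57160 = -1/2138241280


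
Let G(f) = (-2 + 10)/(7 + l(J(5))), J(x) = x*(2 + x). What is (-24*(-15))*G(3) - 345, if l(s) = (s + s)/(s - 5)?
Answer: -255/7 ≈ -36.429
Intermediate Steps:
l(s) = 2*s/(-5 + s) (l(s) = (2*s)/(-5 + s) = 2*s/(-5 + s))
G(f) = 6/7 (G(f) = (-2 + 10)/(7 + 2*(5*(2 + 5))/(-5 + 5*(2 + 5))) = 8/(7 + 2*(5*7)/(-5 + 5*7)) = 8/(7 + 2*35/(-5 + 35)) = 8/(7 + 2*35/30) = 8/(7 + 2*35*(1/30)) = 8/(7 + 7/3) = 8/(28/3) = 8*(3/28) = 6/7)
(-24*(-15))*G(3) - 345 = -24*(-15)*(6/7) - 345 = 360*(6/7) - 345 = 2160/7 - 345 = -255/7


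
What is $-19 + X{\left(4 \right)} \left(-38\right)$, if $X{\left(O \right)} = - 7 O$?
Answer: $1045$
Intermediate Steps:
$-19 + X{\left(4 \right)} \left(-38\right) = -19 + \left(-7\right) 4 \left(-38\right) = -19 - -1064 = -19 + 1064 = 1045$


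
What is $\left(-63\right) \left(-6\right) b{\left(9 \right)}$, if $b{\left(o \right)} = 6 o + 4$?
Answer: $21924$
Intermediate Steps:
$b{\left(o \right)} = 4 + 6 o$
$\left(-63\right) \left(-6\right) b{\left(9 \right)} = \left(-63\right) \left(-6\right) \left(4 + 6 \cdot 9\right) = 378 \left(4 + 54\right) = 378 \cdot 58 = 21924$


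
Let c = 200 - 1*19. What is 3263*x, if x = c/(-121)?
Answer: -590603/121 ≈ -4881.0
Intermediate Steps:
c = 181 (c = 200 - 19 = 181)
x = -181/121 (x = 181/(-121) = 181*(-1/121) = -181/121 ≈ -1.4959)
3263*x = 3263*(-181/121) = -590603/121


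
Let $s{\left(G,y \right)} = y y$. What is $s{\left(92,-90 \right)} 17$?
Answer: $137700$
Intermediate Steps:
$s{\left(G,y \right)} = y^{2}$
$s{\left(92,-90 \right)} 17 = \left(-90\right)^{2} \cdot 17 = 8100 \cdot 17 = 137700$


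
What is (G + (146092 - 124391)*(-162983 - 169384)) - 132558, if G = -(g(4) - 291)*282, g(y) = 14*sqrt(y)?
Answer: -7212754659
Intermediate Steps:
G = 74166 (G = -(14*sqrt(4) - 291)*282 = -(14*2 - 291)*282 = -(28 - 291)*282 = -(-263)*282 = -1*(-74166) = 74166)
(G + (146092 - 124391)*(-162983 - 169384)) - 132558 = (74166 + (146092 - 124391)*(-162983 - 169384)) - 132558 = (74166 + 21701*(-332367)) - 132558 = (74166 - 7212696267) - 132558 = -7212622101 - 132558 = -7212754659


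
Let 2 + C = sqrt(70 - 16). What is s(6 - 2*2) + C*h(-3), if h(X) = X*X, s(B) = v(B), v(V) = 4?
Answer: -14 + 27*sqrt(6) ≈ 52.136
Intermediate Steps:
s(B) = 4
h(X) = X**2
C = -2 + 3*sqrt(6) (C = -2 + sqrt(70 - 16) = -2 + sqrt(54) = -2 + 3*sqrt(6) ≈ 5.3485)
s(6 - 2*2) + C*h(-3) = 4 + (-2 + 3*sqrt(6))*(-3)**2 = 4 + (-2 + 3*sqrt(6))*9 = 4 + (-18 + 27*sqrt(6)) = -14 + 27*sqrt(6)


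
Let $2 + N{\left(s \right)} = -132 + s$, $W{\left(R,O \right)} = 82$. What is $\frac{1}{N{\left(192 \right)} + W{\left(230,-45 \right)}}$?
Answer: $\frac{1}{140} \approx 0.0071429$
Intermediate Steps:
$N{\left(s \right)} = -134 + s$ ($N{\left(s \right)} = -2 + \left(-132 + s\right) = -134 + s$)
$\frac{1}{N{\left(192 \right)} + W{\left(230,-45 \right)}} = \frac{1}{\left(-134 + 192\right) + 82} = \frac{1}{58 + 82} = \frac{1}{140}$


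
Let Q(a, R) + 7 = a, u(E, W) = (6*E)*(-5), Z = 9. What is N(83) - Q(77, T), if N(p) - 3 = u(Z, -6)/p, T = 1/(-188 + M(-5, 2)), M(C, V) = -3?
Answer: -5831/83 ≈ -70.253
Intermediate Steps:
T = -1/191 (T = 1/(-188 - 3) = 1/(-191) = -1/191 ≈ -0.0052356)
u(E, W) = -30*E
Q(a, R) = -7 + a
N(p) = 3 - 270/p (N(p) = 3 + (-30*9)/p = 3 - 270/p)
N(83) - Q(77, T) = (3 - 270/83) - (-7 + 77) = (3 - 270*1/83) - 1*70 = (3 - 270/83) - 70 = -21/83 - 70 = -5831/83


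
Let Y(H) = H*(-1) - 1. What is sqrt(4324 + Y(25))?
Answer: sqrt(4298) ≈ 65.559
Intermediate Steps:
Y(H) = -1 - H (Y(H) = -H - 1 = -1 - H)
sqrt(4324 + Y(25)) = sqrt(4324 + (-1 - 1*25)) = sqrt(4324 + (-1 - 25)) = sqrt(4324 - 26) = sqrt(4298)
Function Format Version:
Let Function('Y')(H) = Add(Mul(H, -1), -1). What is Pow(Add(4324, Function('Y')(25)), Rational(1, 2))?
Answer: Pow(4298, Rational(1, 2)) ≈ 65.559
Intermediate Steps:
Function('Y')(H) = Add(-1, Mul(-1, H)) (Function('Y')(H) = Add(Mul(-1, H), -1) = Add(-1, Mul(-1, H)))
Pow(Add(4324, Function('Y')(25)), Rational(1, 2)) = Pow(Add(4324, Add(-1, Mul(-1, 25))), Rational(1, 2)) = Pow(Add(4324, Add(-1, -25)), Rational(1, 2)) = Pow(Add(4324, -26), Rational(1, 2)) = Pow(4298, Rational(1, 2))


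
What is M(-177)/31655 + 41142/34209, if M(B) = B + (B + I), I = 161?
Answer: 431915891/360961965 ≈ 1.1966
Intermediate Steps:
M(B) = 161 + 2*B (M(B) = B + (B + 161) = B + (161 + B) = 161 + 2*B)
M(-177)/31655 + 41142/34209 = (161 + 2*(-177))/31655 + 41142/34209 = (161 - 354)*(1/31655) + 41142*(1/34209) = -193*1/31655 + 13714/11403 = -193/31655 + 13714/11403 = 431915891/360961965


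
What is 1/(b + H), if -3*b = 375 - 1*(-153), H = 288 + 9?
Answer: 1/121 ≈ 0.0082645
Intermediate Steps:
H = 297
b = -176 (b = -(375 - 1*(-153))/3 = -(375 + 153)/3 = -1/3*528 = -176)
1/(b + H) = 1/(-176 + 297) = 1/121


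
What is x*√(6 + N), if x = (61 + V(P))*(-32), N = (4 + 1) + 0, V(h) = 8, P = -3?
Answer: -2208*√11 ≈ -7323.1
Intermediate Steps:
N = 5 (N = 5 + 0 = 5)
x = -2208 (x = (61 + 8)*(-32) = 69*(-32) = -2208)
x*√(6 + N) = -2208*√(6 + 5) = -2208*√11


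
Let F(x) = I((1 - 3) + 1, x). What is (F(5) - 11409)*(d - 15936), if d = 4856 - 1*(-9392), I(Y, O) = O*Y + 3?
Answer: 19261768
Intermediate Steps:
I(Y, O) = 3 + O*Y
F(x) = 3 - x (F(x) = 3 + x*((1 - 3) + 1) = 3 + x*(-2 + 1) = 3 + x*(-1) = 3 - x)
d = 14248 (d = 4856 + 9392 = 14248)
(F(5) - 11409)*(d - 15936) = ((3 - 1*5) - 11409)*(14248 - 15936) = ((3 - 5) - 11409)*(-1688) = (-2 - 11409)*(-1688) = -11411*(-1688) = 19261768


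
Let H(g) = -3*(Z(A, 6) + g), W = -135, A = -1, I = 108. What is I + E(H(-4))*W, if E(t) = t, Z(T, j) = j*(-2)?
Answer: -6372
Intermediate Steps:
Z(T, j) = -2*j
H(g) = 36 - 3*g (H(g) = -3*(-2*6 + g) = -3*(-12 + g) = 36 - 3*g)
I + E(H(-4))*W = 108 + (36 - 3*(-4))*(-135) = 108 + (36 + 12)*(-135) = 108 + 48*(-135) = 108 - 6480 = -6372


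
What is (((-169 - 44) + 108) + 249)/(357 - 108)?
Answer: 48/83 ≈ 0.57831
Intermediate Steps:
(((-169 - 44) + 108) + 249)/(357 - 108) = ((-213 + 108) + 249)/249 = (-105 + 249)*(1/249) = 144*(1/249) = 48/83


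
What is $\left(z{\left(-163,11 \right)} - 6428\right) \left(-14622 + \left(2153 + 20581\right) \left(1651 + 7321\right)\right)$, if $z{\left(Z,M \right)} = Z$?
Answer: $-1344266258166$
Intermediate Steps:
$\left(z{\left(-163,11 \right)} - 6428\right) \left(-14622 + \left(2153 + 20581\right) \left(1651 + 7321\right)\right) = \left(-163 - 6428\right) \left(-14622 + \left(2153 + 20581\right) \left(1651 + 7321\right)\right) = - 6591 \left(-14622 + 22734 \cdot 8972\right) = - 6591 \left(-14622 + 203969448\right) = \left(-6591\right) 203954826 = -1344266258166$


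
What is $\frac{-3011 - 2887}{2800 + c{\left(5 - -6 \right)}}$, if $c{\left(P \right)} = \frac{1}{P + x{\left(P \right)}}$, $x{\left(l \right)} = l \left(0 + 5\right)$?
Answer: $- \frac{389268}{184801} \approx -2.1064$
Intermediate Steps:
$x{\left(l \right)} = 5 l$ ($x{\left(l \right)} = l 5 = 5 l$)
$c{\left(P \right)} = \frac{1}{6 P}$ ($c{\left(P \right)} = \frac{1}{P + 5 P} = \frac{1}{6 P}$)
$\frac{-3011 - 2887}{2800 + c{\left(5 - -6 \right)}} = \frac{-3011 - 2887}{2800 + \frac{1}{6 \left(5 - -6\right)}} = - \frac{5898}{2800 + \frac{1}{6 \left(5 + 6\right)}} = - \frac{5898}{2800 + \frac{1}{6 \cdot 11}} = - \frac{5898}{2800 + \frac{1}{6} \cdot \frac{1}{11}} = - \frac{5898}{2800 + \frac{1}{66}} = - \frac{5898}{\frac{184801}{66}} = \left(-5898\right) \frac{66}{184801} = - \frac{389268}{184801}$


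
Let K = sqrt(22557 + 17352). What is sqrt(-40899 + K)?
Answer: sqrt(-40899 + sqrt(39909)) ≈ 201.74*I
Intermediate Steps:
K = sqrt(39909) ≈ 199.77
sqrt(-40899 + K) = sqrt(-40899 + sqrt(39909))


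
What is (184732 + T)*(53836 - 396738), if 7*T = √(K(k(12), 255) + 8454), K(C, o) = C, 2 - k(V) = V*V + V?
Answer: -63344972264 - 489860*√83 ≈ -6.3349e+10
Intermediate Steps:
k(V) = 2 - V - V² (k(V) = 2 - (V*V + V) = 2 - (V² + V) = 2 - (V + V²) = 2 + (-V - V²) = 2 - V - V²)
T = 10*√83/7 (T = √((2 - 1*12 - 1*12²) + 8454)/7 = √((2 - 12 - 1*144) + 8454)/7 = √((2 - 12 - 144) + 8454)/7 = √(-154 + 8454)/7 = √8300/7 = (10*√83)/7 = 10*√83/7 ≈ 13.015)
(184732 + T)*(53836 - 396738) = (184732 + 10*√83/7)*(53836 - 396738) = (184732 + 10*√83/7)*(-342902) = -63344972264 - 489860*√83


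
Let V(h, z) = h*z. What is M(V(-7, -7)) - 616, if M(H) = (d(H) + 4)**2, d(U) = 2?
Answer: -580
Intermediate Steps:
M(H) = 36 (M(H) = (2 + 4)**2 = 6**2 = 36)
M(V(-7, -7)) - 616 = 36 - 616 = -580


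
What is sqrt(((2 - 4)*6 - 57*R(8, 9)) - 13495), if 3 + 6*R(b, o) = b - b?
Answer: I*sqrt(53914)/2 ≈ 116.1*I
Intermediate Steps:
R(b, o) = -1/2 (R(b, o) = -1/2 + (b - b)/6 = -1/2 + (1/6)*0 = -1/2 + 0 = -1/2)
sqrt(((2 - 4)*6 - 57*R(8, 9)) - 13495) = sqrt(((2 - 4)*6 - 57*(-1/2)) - 13495) = sqrt((-2*6 + 57/2) - 13495) = sqrt((-12 + 57/2) - 13495) = sqrt(33/2 - 13495) = sqrt(-26957/2) = I*sqrt(53914)/2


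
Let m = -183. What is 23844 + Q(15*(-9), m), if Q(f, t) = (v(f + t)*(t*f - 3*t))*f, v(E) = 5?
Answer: -17022606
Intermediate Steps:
Q(f, t) = f*(-15*t + 5*f*t) (Q(f, t) = (5*(t*f - 3*t))*f = (5*(f*t - 3*t))*f = (5*(-3*t + f*t))*f = (-15*t + 5*f*t)*f = f*(-15*t + 5*f*t))
23844 + Q(15*(-9), m) = 23844 + 5*(15*(-9))*(-183)*(-3 + 15*(-9)) = 23844 + 5*(-135)*(-183)*(-3 - 135) = 23844 + 5*(-135)*(-183)*(-138) = 23844 - 17046450 = -17022606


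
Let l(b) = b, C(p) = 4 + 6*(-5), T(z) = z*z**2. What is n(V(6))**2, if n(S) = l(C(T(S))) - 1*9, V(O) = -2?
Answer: 1225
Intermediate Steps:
T(z) = z**3
C(p) = -26 (C(p) = 4 - 30 = -26)
n(S) = -35 (n(S) = -26 - 1*9 = -26 - 9 = -35)
n(V(6))**2 = (-35)**2 = 1225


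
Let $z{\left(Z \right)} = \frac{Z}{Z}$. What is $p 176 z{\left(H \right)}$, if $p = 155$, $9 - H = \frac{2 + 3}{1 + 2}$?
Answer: $27280$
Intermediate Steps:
$H = \frac{22}{3}$ ($H = 9 - \frac{2 + 3}{1 + 2} = 9 - \frac{5}{3} = \frac{22}{3} \approx 7.3333$)
$z{\left(Z \right)} = 1$
$p 176 z{\left(H \right)} = 155 \cdot 176 \cdot 1 = 27280 \cdot 1 = 27280$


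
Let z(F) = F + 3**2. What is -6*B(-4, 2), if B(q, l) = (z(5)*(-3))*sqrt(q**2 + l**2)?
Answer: 504*sqrt(5) ≈ 1127.0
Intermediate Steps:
z(F) = 9 + F (z(F) = F + 9 = 9 + F)
B(q, l) = -42*sqrt(l**2 + q**2) (B(q, l) = ((9 + 5)*(-3))*sqrt(q**2 + l**2) = (14*(-3))*sqrt(l**2 + q**2) = -42*sqrt(l**2 + q**2))
-6*B(-4, 2) = -(-252)*sqrt(2**2 + (-4)**2) = -(-252)*sqrt(4 + 16) = -(-252)*sqrt(20) = -(-252)*2*sqrt(5) = -(-504)*sqrt(5) = 504*sqrt(5)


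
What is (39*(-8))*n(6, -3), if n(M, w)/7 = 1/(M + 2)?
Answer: -273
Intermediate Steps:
n(M, w) = 7/(2 + M) (n(M, w) = 7/(M + 2) = 7/(2 + M))
(39*(-8))*n(6, -3) = (39*(-8))*(7/(2 + 6)) = -2184/8 = -312*7/8 = -273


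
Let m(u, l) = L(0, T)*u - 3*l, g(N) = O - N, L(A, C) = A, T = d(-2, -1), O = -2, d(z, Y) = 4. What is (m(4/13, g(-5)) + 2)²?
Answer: 49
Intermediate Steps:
T = 4
g(N) = -2 - N
m(u, l) = -3*l (m(u, l) = 0*u - 3*l = 0 - 3*l = -3*l)
(m(4/13, g(-5)) + 2)² = (-3*(-2 - 1*(-5)) + 2)² = (-3*(-2 + 5) + 2)² = (-3*3 + 2)² = (-9 + 2)² = (-7)² = 49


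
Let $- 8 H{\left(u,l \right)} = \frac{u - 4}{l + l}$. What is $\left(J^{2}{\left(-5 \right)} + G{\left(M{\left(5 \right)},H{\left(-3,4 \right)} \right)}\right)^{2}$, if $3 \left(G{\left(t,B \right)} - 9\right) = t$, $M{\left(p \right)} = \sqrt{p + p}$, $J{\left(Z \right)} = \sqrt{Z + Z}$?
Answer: $\frac{\left(-3 + \sqrt{10}\right)^{2}}{9} \approx 0.002926$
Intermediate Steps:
$H{\left(u,l \right)} = - \frac{-4 + u}{16 l}$ ($H{\left(u,l \right)} = - \frac{\left(u - 4\right) \frac{1}{l + l}}{8} = - \frac{\left(-4 + u\right) \frac{1}{2 l}}{8} = - \frac{\frac{1}{2} \frac{1}{l} \left(-4 + u\right)}{8} = - \frac{-4 + u}{16 l}$)
$J{\left(Z \right)} = \sqrt{2} \sqrt{Z}$ ($J{\left(Z \right)} = \sqrt{2 Z} = \sqrt{2} \sqrt{Z}$)
$M{\left(p \right)} = \sqrt{2} \sqrt{p}$ ($M{\left(p \right)} = \sqrt{2 p} = \sqrt{2} \sqrt{p}$)
$G{\left(t,B \right)} = 9 + \frac{t}{3}$
$\left(J^{2}{\left(-5 \right)} + G{\left(M{\left(5 \right)},H{\left(-3,4 \right)} \right)}\right)^{2} = \left(\left(\sqrt{2} \sqrt{-5}\right)^{2} + \left(9 + \frac{\sqrt{2} \sqrt{5}}{3}\right)\right)^{2} = \left(\left(\sqrt{2} i \sqrt{5}\right)^{2} + \left(9 + \frac{\sqrt{10}}{3}\right)\right)^{2} = \left(\left(i \sqrt{10}\right)^{2} + \left(9 + \frac{\sqrt{10}}{3}\right)\right)^{2} = \left(-10 + \left(9 + \frac{\sqrt{10}}{3}\right)\right)^{2} = \left(-1 + \frac{\sqrt{10}}{3}\right)^{2}$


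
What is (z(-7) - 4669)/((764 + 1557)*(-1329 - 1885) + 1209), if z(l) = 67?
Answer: 78/126415 ≈ 0.00061702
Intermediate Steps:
(z(-7) - 4669)/((764 + 1557)*(-1329 - 1885) + 1209) = (67 - 4669)/((764 + 1557)*(-1329 - 1885) + 1209) = -4602/(2321*(-3214) + 1209) = -4602/(-7459694 + 1209) = -4602/(-7458485) = -4602*(-1/7458485) = 78/126415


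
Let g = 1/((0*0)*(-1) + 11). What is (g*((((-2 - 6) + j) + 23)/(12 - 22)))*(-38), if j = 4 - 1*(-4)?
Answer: 437/55 ≈ 7.9455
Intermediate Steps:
j = 8 (j = 4 + 4 = 8)
g = 1/11 (g = 1/(0*(-1) + 11) = 1/(0 + 11) = 1/11 ≈ 0.090909)
(g*((((-2 - 6) + j) + 23)/(12 - 22)))*(-38) = (((((-2 - 6) + 8) + 23)/(12 - 22))/11)*(-38) = ((((-8 + 8) + 23)/(-10))/11)*(-38) = (((0 + 23)*(-⅒))/11)*(-38) = ((23*(-⅒))/11)*(-38) = ((1/11)*(-23/10))*(-38) = -23/110*(-38) = 437/55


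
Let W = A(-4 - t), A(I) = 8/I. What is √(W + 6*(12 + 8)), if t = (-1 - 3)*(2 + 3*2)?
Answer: √5894/7 ≈ 10.967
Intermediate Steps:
t = -32 (t = -4*(2 + 6) = -4*8 = -32)
W = 2/7 (W = 8/(-4 - 1*(-32)) = 8/(-4 + 32) = 8/28 = 8*(1/28) = 2/7 ≈ 0.28571)
√(W + 6*(12 + 8)) = √(2/7 + 6*(12 + 8)) = √(2/7 + 6*20) = √(2/7 + 120) = √(842/7) = √5894/7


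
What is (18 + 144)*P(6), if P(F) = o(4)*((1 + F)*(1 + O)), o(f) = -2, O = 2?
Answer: -6804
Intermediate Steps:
P(F) = -6 - 6*F (P(F) = -2*(1 + F)*(1 + 2) = -2*(1 + F)*3 = -2*(3 + 3*F) = -6 - 6*F)
(18 + 144)*P(6) = (18 + 144)*(-6 - 6*6) = 162*(-6 - 36) = 162*(-42) = -6804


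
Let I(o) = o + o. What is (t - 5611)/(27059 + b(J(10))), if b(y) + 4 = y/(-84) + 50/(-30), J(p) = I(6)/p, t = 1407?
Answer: -882840/5681197 ≈ -0.15540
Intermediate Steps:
I(o) = 2*o
J(p) = 12/p (J(p) = (2*6)/p = 12/p)
b(y) = -17/3 - y/84 (b(y) = -4 + (y/(-84) + 50/(-30)) = -4 + (y*(-1/84) + 50*(-1/30)) = -4 + (-y/84 - 5/3) = -4 + (-5/3 - y/84) = -17/3 - y/84)
(t - 5611)/(27059 + b(J(10))) = (1407 - 5611)/(27059 + (-17/3 - 1/(7*10))) = -4204/(27059 + (-17/3 - 1/(7*10))) = -4204/(27059 + (-17/3 - 1/84*6/5)) = -4204/(27059 + (-17/3 - 1/70)) = -4204/(27059 - 1193/210) = -4204/5681197/210 = -4204*210/5681197 = -882840/5681197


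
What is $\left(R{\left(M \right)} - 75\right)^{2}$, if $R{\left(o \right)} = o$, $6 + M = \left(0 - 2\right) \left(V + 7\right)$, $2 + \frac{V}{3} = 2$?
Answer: $9025$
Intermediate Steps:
$V = 0$ ($V = -6 + 3 \cdot 2 = -6 + 6 = 0$)
$M = -20$ ($M = -6 + \left(0 - 2\right) \left(0 + 7\right) = -6 - 14 = -20$)
$\left(R{\left(M \right)} - 75\right)^{2} = \left(-20 - 75\right)^{2} = \left(-95\right)^{2} = 9025$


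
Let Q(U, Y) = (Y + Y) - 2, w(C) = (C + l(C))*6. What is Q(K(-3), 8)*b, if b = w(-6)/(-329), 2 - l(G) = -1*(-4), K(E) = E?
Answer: 96/47 ≈ 2.0426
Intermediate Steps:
l(G) = -2 (l(G) = 2 - (-1)*(-4) = 2 - 1*4 = 2 - 4 = -2)
w(C) = -12 + 6*C (w(C) = (C - 2)*6 = (-2 + C)*6 = -12 + 6*C)
Q(U, Y) = -2 + 2*Y (Q(U, Y) = 2*Y - 2 = -2 + 2*Y)
b = 48/329 (b = (-12 + 6*(-6))/(-329) = (-12 - 36)*(-1/329) = -48*(-1/329) = 48/329 ≈ 0.14590)
Q(K(-3), 8)*b = (-2 + 2*8)*(48/329) = (-2 + 16)*(48/329) = 14*(48/329) = 96/47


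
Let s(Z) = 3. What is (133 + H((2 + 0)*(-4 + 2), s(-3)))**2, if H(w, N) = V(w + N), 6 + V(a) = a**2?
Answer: 16384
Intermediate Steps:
V(a) = -6 + a**2
H(w, N) = -6 + (N + w)**2 (H(w, N) = -6 + (w + N)**2 = -6 + (N + w)**2)
(133 + H((2 + 0)*(-4 + 2), s(-3)))**2 = (133 + (-6 + (3 + (2 + 0)*(-4 + 2))**2))**2 = (133 + (-6 + (3 + 2*(-2))**2))**2 = (133 + (-6 + (3 - 4)**2))**2 = (133 + (-6 + (-1)**2))**2 = (133 + (-6 + 1))**2 = (133 - 5)**2 = 128**2 = 16384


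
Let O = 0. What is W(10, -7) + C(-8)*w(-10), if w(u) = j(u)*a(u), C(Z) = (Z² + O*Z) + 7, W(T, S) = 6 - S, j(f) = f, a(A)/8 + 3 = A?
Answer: 73853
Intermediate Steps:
a(A) = -24 + 8*A
C(Z) = 7 + Z² (C(Z) = (Z² + 0*Z) + 7 = (Z² + 0) + 7 = Z² + 7 = 7 + Z²)
w(u) = u*(-24 + 8*u)
W(10, -7) + C(-8)*w(-10) = (6 - 1*(-7)) + (7 + (-8)²)*(8*(-10)*(-3 - 10)) = (6 + 7) + (7 + 64)*(8*(-10)*(-13)) = 13 + 71*1040 = 13 + 73840 = 73853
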